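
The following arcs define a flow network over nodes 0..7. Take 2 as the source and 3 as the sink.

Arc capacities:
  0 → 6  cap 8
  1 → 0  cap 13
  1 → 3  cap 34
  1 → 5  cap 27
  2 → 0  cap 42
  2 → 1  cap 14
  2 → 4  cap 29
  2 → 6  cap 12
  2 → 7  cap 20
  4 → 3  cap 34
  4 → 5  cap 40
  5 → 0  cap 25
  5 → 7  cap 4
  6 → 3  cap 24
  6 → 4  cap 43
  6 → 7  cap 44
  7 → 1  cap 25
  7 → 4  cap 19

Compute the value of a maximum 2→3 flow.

Maximum flow value: 83

augment #1: 2→1→3 bottleneck 14, total now 14
augment #2: 2→4→3 bottleneck 29, total now 43
augment #3: 2→6→3 bottleneck 12, total now 55
augment #4: 2→0→6→3 bottleneck 8, total now 63
augment #5: 2→7→1→3 bottleneck 20, total now 83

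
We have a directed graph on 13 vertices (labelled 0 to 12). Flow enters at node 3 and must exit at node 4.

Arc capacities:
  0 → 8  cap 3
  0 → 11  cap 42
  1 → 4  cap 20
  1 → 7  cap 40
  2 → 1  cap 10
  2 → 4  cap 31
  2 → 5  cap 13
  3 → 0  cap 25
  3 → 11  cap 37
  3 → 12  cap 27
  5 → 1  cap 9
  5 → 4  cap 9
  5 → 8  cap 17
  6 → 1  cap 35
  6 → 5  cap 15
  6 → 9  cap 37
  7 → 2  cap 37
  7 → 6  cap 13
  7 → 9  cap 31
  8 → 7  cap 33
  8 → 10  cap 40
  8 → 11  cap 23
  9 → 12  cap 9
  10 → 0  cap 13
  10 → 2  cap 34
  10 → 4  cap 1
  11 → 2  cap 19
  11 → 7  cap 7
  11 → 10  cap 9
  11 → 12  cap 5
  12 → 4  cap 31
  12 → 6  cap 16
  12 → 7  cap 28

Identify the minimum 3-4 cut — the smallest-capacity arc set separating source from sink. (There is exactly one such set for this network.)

Min-cut arcs: {(0,8), (3,12), (11,2), (11,7), (11,10), (11,12)} (total capacity 70)

augment #1: 3→12→4 push 27
augment #2: 3→11→2→4 push 19
augment #3: 3→11→10→4 push 1
augment #4: 3→11→12→4 push 4
augment #5: 3→11→7→2→4 push 7
augment #6: 3→11→10→2→4 push 5
augment #7: 3→11→10→2→1→4 push 1
augment #8: 3→0→8→7→2→1→4 push 3
augment #9: 3→0→11→10→2→1→4 push 2
augment #10: 3→0→11→12→6→1→4 push 1
max flow = 70; residual-reachable set from 3 gives S-side
cut edges (S→T): {(0,8), (3,12), (11,2), (11,7), (11,10), (11,12)} total cap 70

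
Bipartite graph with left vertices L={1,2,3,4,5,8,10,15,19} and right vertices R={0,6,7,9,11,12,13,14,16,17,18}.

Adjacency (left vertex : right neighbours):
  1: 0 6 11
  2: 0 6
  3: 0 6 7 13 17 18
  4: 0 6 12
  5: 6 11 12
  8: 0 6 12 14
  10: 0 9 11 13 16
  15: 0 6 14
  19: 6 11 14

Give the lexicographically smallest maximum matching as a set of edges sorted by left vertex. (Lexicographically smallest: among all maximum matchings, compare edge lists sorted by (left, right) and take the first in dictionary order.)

|M| = 7 (so the lex-smallest maximum matching has 7 edges)
process left vertices in ascending order; for each, take the smallest-labelled available neighbour that still permits 7 edges overall, or leave it unmatched if none does
lex-smallest matching: {1-0, 2-6, 3-7, 4-12, 5-11, 8-14, 10-9}

Lex-smallest maximum matching: {(1,0), (2,6), (3,7), (4,12), (5,11), (8,14), (10,9)}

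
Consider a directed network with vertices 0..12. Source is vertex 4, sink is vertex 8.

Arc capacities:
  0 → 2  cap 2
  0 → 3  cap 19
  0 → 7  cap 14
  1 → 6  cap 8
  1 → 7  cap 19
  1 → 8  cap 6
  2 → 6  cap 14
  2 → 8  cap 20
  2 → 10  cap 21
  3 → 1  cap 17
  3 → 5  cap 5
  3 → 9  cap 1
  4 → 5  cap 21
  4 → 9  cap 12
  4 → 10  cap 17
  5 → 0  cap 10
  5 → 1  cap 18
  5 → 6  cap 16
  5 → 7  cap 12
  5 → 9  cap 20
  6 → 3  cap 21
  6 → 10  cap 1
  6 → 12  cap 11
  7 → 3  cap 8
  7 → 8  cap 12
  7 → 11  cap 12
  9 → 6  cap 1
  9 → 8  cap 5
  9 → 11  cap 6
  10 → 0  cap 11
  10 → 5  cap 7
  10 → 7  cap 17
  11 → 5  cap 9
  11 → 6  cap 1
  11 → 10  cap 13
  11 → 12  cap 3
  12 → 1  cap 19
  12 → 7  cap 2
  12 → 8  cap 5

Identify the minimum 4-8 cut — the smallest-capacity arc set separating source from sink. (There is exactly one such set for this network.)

Min-cut arcs: {(0,2), (1,8), (7,8), (9,8), (12,8)} (total capacity 30)

augment #1: 4→9→8 push 5
augment #2: 4→5→1→8 push 6
augment #3: 4→5→7→8 push 12
augment #4: 4→5→0→2→8 push 2
augment #5: 4→5→6→12→8 push 1
augment #6: 4→9→6→12→8 push 1
augment #7: 4→9→11→12→8 push 3
max flow = 30; residual-reachable set from 4 gives S-side
cut edges (S→T): {(0,2), (1,8), (7,8), (9,8), (12,8)} total cap 30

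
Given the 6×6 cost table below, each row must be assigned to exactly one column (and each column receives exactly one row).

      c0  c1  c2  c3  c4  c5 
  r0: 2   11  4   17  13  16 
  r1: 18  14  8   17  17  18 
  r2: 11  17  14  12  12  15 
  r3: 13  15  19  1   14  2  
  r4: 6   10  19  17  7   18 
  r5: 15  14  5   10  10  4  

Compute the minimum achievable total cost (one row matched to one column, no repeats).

Minimum assignment cost: 37

optimal assignment: row0→col0 (cost 2), row1→col2 (cost 8), row2→col4 (cost 12), row3→col3 (cost 1), row4→col1 (cost 10), row5→col5 (cost 4)
total = 2 + 8 + 12 + 1 + 10 + 4 = 37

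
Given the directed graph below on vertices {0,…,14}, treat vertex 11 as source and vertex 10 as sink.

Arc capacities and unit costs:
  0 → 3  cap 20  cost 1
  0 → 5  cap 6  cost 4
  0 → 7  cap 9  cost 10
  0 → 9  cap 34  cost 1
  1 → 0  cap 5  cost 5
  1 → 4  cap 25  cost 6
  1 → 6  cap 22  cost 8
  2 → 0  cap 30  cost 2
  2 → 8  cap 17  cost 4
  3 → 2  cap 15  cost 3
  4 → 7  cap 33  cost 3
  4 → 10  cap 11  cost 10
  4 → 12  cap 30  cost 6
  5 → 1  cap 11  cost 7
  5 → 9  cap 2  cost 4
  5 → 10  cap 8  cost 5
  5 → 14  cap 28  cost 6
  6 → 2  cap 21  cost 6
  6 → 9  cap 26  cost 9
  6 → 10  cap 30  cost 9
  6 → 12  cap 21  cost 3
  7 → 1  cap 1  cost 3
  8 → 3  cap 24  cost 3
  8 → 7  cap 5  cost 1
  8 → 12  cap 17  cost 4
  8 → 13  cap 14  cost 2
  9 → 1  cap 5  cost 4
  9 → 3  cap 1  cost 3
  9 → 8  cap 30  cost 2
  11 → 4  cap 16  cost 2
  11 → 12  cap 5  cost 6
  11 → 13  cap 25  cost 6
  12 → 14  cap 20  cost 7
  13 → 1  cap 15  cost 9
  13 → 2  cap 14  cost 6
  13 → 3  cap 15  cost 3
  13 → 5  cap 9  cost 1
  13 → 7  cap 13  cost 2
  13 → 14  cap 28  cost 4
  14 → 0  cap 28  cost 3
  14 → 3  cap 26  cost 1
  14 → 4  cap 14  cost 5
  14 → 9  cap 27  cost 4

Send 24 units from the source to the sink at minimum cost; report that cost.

Minimum cost for 24 units: 380

shortest-cost path #1: 11→4→10 push 11 @ unit cost 12 (adds 132)
shortest-cost path #2: 11→13→5→10 push 8 @ unit cost 12 (adds 96)
shortest-cost path #3: 11→4→7→1→6→10 push 1 @ unit cost 25 (adds 25)
shortest-cost path #4: 11→13→5→1→6→10 push 1 @ unit cost 31 (adds 31)
shortest-cost path #5: 11→13→1→6→10 push 3 @ unit cost 32 (adds 96)
total cost = 380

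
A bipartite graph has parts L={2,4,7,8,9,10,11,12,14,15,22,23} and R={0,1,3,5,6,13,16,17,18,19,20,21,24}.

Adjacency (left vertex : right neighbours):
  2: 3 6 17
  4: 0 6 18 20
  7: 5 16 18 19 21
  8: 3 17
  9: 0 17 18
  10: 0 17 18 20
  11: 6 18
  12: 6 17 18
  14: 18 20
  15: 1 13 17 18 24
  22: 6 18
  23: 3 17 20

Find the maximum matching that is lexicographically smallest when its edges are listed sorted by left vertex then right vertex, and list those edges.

|M| = 8 (so the lex-smallest maximum matching has 8 edges)
process left vertices in ascending order; for each, take the smallest-labelled available neighbour that still permits 8 edges overall, or leave it unmatched if none does
lex-smallest matching: {2-3, 4-0, 7-5, 8-17, 9-18, 10-20, 11-6, 15-1}

Lex-smallest maximum matching: {(2,3), (4,0), (7,5), (8,17), (9,18), (10,20), (11,6), (15,1)}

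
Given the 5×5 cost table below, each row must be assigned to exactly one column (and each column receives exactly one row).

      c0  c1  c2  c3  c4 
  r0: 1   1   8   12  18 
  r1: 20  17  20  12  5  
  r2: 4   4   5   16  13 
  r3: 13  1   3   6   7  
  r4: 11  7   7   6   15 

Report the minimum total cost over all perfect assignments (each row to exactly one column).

optimal assignment: row0→col0 (cost 1), row1→col4 (cost 5), row2→col2 (cost 5), row3→col1 (cost 1), row4→col3 (cost 6)
total = 1 + 5 + 5 + 1 + 6 = 18

Minimum assignment cost: 18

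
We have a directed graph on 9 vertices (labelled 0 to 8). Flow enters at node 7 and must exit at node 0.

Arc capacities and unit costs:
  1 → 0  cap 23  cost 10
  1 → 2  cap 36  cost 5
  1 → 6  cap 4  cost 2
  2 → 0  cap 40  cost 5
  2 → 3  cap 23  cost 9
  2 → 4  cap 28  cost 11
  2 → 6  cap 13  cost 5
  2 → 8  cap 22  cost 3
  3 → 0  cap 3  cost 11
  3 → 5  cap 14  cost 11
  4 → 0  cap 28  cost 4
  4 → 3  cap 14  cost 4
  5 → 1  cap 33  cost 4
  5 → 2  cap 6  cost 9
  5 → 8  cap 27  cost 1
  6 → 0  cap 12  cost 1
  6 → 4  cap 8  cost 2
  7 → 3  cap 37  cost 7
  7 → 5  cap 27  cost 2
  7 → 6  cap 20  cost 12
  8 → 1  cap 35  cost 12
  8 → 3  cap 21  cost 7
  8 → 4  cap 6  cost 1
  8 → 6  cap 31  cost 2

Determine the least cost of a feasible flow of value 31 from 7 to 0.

shortest-cost path #1: 7→5→8→6→0 push 12 @ unit cost 6 (adds 72)
shortest-cost path #2: 7→5→8→4→0 push 6 @ unit cost 8 (adds 48)
shortest-cost path #3: 7→5→8→6→4→0 push 8 @ unit cost 11 (adds 88)
shortest-cost path #4: 7→5→1→0 push 1 @ unit cost 16 (adds 16)
shortest-cost path #5: 7→3→0 push 3 @ unit cost 18 (adds 54)
shortest-cost path #6: 7→6→8→5→1→0 push 1 @ unit cost 23 (adds 23)
total cost = 301

Minimum cost for 31 units: 301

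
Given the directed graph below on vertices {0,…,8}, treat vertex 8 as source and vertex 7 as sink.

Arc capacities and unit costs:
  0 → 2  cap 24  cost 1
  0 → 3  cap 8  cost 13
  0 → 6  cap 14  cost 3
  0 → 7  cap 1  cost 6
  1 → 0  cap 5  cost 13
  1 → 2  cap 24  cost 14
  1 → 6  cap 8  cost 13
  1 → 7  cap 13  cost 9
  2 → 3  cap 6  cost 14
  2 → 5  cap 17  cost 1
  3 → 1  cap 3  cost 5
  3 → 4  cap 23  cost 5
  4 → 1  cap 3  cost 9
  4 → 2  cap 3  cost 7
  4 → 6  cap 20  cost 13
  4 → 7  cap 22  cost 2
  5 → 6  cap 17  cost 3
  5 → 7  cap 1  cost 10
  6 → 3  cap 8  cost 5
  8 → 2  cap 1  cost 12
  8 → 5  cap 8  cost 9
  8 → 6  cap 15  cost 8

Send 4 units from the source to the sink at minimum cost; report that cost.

shortest-cost path #1: 8→5→7 push 1 @ unit cost 19 (adds 19)
shortest-cost path #2: 8→6→3→4→7 push 3 @ unit cost 20 (adds 60)
total cost = 79

Minimum cost for 4 units: 79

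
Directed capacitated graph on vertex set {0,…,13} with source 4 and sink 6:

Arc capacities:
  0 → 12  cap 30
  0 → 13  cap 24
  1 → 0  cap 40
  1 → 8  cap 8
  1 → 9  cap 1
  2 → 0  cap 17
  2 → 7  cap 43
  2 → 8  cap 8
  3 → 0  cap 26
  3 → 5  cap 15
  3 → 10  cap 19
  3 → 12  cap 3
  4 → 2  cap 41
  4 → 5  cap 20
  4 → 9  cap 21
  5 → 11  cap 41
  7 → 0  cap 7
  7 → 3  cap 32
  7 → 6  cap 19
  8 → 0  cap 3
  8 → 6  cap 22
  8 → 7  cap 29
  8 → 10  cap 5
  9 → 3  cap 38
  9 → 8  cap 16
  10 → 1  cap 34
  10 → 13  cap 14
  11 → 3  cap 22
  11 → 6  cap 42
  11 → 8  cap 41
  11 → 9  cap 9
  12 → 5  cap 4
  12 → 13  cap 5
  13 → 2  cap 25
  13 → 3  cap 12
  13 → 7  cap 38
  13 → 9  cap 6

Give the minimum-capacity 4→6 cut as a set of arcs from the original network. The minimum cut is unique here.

augment #1: 4→2→7→6 push 19
augment #2: 4→2→8→6 push 8
augment #3: 4→5→11→6 push 20
augment #4: 4→9→8→6 push 14
augment #5: 4→9→3→5→11→6 push 7
augment #6: 4→2→0→12→5→11→6 push 4
augment #7: 4→2→7→3→5→11→6 push 8
max flow = 80; residual-reachable set from 4 gives S-side
cut edges (S→T): {(3,5), (4,5), (7,6), (8,6), (12,5)} total cap 80

Min-cut arcs: {(3,5), (4,5), (7,6), (8,6), (12,5)} (total capacity 80)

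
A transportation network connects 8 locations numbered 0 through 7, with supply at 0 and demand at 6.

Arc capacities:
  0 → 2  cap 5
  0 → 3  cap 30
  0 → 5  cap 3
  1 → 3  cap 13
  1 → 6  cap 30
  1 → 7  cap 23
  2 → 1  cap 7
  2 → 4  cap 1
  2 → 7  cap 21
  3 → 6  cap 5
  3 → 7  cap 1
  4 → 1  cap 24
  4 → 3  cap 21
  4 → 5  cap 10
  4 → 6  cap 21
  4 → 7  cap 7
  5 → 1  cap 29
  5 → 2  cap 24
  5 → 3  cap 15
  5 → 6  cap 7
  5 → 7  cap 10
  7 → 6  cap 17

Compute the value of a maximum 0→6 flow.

Maximum flow value: 14

augment #1: 0→3→6 bottleneck 5, total now 5
augment #2: 0→5→6 bottleneck 3, total now 8
augment #3: 0→2→1→6 bottleneck 5, total now 13
augment #4: 0→3→7→6 bottleneck 1, total now 14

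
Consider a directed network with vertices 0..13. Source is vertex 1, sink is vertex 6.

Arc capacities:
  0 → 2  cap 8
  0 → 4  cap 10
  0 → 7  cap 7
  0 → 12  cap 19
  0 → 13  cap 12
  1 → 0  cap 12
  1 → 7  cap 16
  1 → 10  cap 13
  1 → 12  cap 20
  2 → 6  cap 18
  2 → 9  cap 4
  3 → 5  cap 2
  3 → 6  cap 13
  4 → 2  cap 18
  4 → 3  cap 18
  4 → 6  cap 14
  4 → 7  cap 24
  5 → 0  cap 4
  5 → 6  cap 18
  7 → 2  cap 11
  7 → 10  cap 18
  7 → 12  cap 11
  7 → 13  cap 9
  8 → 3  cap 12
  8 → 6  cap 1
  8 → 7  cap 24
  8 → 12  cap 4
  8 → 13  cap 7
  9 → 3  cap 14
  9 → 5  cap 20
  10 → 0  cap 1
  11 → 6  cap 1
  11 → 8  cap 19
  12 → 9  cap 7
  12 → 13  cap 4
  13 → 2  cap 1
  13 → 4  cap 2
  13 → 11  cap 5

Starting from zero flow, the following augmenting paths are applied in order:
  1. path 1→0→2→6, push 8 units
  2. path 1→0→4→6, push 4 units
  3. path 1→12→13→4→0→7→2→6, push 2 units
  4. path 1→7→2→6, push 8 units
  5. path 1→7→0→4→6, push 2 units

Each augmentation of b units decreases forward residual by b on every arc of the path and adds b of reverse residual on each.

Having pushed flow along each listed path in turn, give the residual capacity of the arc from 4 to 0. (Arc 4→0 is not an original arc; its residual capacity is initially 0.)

Residual capacity of (4,0): 4

after path 1 (1→0→2→6, push 8): res(4,0)=0
after path 2 (1→0→4→6, push 4): res(4,0)=4
after path 3 (1→12→13→4→0→7→2→6, push 2): res(4,0)=2
after path 4 (1→7→2→6, push 8): res(4,0)=2
after path 5 (1→7→0→4→6, push 2): res(4,0)=4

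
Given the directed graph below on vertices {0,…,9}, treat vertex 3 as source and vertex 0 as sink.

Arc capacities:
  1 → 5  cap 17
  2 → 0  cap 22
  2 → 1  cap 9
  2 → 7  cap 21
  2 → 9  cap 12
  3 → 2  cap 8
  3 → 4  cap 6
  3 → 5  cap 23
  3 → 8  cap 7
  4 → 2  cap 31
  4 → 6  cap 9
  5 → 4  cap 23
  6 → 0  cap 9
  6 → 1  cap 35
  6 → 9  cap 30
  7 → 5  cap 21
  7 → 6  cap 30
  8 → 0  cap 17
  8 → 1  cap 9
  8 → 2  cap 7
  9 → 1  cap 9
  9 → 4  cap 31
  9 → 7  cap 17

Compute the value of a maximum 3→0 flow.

augment #1: 3→2→0 bottleneck 8, total now 8
augment #2: 3→8→0 bottleneck 7, total now 15
augment #3: 3→4→2→0 bottleneck 6, total now 21
augment #4: 3→5→4→2→0 bottleneck 8, total now 29
augment #5: 3→5→4→6→0 bottleneck 9, total now 38

Maximum flow value: 38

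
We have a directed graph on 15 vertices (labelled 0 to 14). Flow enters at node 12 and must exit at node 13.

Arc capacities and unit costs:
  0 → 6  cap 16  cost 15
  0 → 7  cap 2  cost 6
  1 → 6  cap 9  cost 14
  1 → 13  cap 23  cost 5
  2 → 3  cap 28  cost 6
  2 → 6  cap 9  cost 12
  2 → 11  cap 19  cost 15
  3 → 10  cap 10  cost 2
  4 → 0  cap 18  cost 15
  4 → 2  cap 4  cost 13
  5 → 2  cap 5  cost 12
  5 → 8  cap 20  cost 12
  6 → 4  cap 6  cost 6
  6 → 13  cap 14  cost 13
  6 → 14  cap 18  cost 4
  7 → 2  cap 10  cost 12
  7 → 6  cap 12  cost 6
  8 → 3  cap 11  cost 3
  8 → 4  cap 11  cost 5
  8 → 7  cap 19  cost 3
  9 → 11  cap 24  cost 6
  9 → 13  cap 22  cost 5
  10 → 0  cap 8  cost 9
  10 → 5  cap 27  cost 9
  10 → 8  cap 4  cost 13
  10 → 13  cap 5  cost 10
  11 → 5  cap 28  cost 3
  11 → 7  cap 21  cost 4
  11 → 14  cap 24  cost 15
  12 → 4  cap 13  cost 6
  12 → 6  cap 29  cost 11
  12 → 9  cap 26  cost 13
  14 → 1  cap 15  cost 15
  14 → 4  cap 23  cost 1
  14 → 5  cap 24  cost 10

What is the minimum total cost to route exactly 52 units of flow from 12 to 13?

shortest-cost path #1: 12→9→13 push 22 @ unit cost 18 (adds 396)
shortest-cost path #2: 12→6→13 push 14 @ unit cost 24 (adds 336)
shortest-cost path #3: 12→6→14→1→13 push 15 @ unit cost 35 (adds 525)
shortest-cost path #4: 12→4→2→3→10→13 push 1 @ unit cost 37 (adds 37)
total cost = 1294

Minimum cost for 52 units: 1294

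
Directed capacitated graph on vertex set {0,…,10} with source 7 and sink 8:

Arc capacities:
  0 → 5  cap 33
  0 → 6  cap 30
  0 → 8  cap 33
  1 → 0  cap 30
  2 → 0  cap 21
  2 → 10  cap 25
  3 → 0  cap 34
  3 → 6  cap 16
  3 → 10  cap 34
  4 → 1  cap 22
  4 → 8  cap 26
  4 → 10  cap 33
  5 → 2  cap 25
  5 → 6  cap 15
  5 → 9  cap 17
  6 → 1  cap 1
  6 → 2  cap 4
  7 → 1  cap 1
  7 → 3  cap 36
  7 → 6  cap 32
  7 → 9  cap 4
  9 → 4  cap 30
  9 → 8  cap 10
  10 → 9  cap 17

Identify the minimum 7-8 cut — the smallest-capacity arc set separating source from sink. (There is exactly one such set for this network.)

Min-cut arcs: {(6,1), (6,2), (7,1), (7,3), (7,9)} (total capacity 46)

augment #1: 7→9→8 push 4
augment #2: 7→1→0→8 push 1
augment #3: 7→3→0→8 push 32
augment #4: 7→3→10→9→8 push 4
augment #5: 7→6→2→10→9→8 push 2
augment #6: 7→6→2→10→9→4→8 push 2
augment #7: 7→6→1→0→5→9→4→8 push 1
max flow = 46; residual-reachable set from 7 gives S-side
cut edges (S→T): {(6,1), (6,2), (7,1), (7,3), (7,9)} total cap 46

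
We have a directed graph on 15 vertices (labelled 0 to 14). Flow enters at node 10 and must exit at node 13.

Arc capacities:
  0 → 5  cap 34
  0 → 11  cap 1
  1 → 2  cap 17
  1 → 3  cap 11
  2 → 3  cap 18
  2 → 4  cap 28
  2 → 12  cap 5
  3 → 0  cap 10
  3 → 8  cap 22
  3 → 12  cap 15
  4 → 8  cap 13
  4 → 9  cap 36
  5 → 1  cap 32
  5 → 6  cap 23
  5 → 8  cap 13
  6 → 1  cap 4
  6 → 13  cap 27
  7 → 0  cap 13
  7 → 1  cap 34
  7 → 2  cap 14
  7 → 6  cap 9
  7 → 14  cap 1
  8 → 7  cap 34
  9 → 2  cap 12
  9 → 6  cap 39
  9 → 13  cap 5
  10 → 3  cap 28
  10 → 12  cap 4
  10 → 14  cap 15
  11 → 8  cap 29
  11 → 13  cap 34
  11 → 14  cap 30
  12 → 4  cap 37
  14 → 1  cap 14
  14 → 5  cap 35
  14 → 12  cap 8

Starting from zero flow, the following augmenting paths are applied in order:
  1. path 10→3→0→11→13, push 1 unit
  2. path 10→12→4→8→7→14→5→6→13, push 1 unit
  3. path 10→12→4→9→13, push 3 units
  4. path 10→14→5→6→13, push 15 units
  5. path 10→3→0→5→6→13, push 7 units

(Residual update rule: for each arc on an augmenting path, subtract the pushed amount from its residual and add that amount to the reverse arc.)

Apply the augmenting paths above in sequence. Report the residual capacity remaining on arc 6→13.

Residual capacity of (6,13): 4

after path 1 (10→3→0→11→13, push 1): res(6,13)=27
after path 2 (10→12→4→8→7→14→5→6→13, push 1): res(6,13)=26
after path 3 (10→12→4→9→13, push 3): res(6,13)=26
after path 4 (10→14→5→6→13, push 15): res(6,13)=11
after path 5 (10→3→0→5→6→13, push 7): res(6,13)=4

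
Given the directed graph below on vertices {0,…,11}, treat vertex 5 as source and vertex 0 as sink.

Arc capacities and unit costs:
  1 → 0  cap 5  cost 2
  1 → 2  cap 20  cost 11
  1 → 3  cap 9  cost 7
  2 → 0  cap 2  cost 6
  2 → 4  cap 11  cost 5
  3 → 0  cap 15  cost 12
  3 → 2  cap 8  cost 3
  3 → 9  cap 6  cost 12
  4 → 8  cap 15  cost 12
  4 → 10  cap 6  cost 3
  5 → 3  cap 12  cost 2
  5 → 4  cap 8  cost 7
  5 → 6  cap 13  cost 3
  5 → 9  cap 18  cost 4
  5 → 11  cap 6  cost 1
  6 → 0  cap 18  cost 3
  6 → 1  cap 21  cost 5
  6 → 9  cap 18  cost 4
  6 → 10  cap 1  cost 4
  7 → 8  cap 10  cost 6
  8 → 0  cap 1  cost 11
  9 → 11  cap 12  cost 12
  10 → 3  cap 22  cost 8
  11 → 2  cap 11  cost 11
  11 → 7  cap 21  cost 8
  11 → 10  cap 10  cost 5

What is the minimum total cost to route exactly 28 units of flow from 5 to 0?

shortest-cost path #1: 5→6→0 push 13 @ unit cost 6 (adds 78)
shortest-cost path #2: 5→3→2→0 push 2 @ unit cost 11 (adds 22)
shortest-cost path #3: 5→3→0 push 10 @ unit cost 14 (adds 140)
shortest-cost path #4: 5→11→2→3→0 push 2 @ unit cost 21 (adds 42)
shortest-cost path #5: 5→11→7→8→0 push 1 @ unit cost 26 (adds 26)
total cost = 308

Minimum cost for 28 units: 308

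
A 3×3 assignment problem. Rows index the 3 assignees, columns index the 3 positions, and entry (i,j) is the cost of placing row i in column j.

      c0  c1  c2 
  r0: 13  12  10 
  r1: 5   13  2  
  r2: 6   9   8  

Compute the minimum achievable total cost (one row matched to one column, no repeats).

Minimum assignment cost: 20

optimal assignment: row0→col1 (cost 12), row1→col2 (cost 2), row2→col0 (cost 6)
total = 12 + 2 + 6 = 20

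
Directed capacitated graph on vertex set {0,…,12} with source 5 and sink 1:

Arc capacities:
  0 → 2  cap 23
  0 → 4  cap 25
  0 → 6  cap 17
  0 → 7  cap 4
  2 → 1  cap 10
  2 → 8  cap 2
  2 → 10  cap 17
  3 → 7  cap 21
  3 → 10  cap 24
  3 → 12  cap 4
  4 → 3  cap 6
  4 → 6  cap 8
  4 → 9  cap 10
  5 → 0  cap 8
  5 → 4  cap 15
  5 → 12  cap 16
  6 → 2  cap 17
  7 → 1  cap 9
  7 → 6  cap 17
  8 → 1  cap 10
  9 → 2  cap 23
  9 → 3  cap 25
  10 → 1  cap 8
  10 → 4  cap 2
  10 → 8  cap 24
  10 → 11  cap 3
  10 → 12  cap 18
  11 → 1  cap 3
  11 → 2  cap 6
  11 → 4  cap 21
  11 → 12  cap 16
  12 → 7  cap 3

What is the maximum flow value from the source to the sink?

Maximum flow value: 26

augment #1: 5→0→2→1 bottleneck 8, total now 8
augment #2: 5→12→7→1 bottleneck 3, total now 11
augment #3: 5→4→3→7→1 bottleneck 6, total now 17
augment #4: 5→4→6→2→1 bottleneck 2, total now 19
augment #5: 5→4→6→2→8→1 bottleneck 2, total now 21
augment #6: 5→4→6→2→10→1 bottleneck 4, total now 25
augment #7: 5→4→9→2→10→1 bottleneck 1, total now 26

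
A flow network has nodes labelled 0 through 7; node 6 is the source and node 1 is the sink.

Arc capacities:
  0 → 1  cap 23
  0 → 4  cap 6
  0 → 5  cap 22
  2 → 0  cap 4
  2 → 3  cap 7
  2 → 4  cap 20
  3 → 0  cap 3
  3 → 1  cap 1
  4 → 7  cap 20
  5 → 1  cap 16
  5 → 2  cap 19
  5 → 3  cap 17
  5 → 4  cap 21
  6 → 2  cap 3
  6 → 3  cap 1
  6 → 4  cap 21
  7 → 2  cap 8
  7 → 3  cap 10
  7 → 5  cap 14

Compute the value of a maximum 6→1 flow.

Maximum flow value: 22

augment #1: 6→3→1 bottleneck 1, total now 1
augment #2: 6→2→0→1 bottleneck 3, total now 4
augment #3: 6→4→7→5→1 bottleneck 14, total now 18
augment #4: 6→4→7→2→0→1 bottleneck 1, total now 19
augment #5: 6→4→7→3→0→1 bottleneck 3, total now 22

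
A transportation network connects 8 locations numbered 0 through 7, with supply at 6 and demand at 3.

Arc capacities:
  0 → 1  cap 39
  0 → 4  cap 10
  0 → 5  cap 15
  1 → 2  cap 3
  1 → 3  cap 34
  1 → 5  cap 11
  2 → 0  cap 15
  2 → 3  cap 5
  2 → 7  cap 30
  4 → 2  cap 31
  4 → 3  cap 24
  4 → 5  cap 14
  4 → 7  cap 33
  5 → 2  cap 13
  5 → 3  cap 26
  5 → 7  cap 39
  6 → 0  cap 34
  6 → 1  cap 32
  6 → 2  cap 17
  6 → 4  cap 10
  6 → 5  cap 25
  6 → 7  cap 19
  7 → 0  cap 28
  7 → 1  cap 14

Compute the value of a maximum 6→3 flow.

Maximum flow value: 85

augment #1: 6→1→3 bottleneck 32, total now 32
augment #2: 6→2→3 bottleneck 5, total now 37
augment #3: 6→4→3 bottleneck 10, total now 47
augment #4: 6→5→3 bottleneck 25, total now 72
augment #5: 6→0→1→3 bottleneck 2, total now 74
augment #6: 6→0→4→3 bottleneck 10, total now 84
augment #7: 6→0→5→3 bottleneck 1, total now 85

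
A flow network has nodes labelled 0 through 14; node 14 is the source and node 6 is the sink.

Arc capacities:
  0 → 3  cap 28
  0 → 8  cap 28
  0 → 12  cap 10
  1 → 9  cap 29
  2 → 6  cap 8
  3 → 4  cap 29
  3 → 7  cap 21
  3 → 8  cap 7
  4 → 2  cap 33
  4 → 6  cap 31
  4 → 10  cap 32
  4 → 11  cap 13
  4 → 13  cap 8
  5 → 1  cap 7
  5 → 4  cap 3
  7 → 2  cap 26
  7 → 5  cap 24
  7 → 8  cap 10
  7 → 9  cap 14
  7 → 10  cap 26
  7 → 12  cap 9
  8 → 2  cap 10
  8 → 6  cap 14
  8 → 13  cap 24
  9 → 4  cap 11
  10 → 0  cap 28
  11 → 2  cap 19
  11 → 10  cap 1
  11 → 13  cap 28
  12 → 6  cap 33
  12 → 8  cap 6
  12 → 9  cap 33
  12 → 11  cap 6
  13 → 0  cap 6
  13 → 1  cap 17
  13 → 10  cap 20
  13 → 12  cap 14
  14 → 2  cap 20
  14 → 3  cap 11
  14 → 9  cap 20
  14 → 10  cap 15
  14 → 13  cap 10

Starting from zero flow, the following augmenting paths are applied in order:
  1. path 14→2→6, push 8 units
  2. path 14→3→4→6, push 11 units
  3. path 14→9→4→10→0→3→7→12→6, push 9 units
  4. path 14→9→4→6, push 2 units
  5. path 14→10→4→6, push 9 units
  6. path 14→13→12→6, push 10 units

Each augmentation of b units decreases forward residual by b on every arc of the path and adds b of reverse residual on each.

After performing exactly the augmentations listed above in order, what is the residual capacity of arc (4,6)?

Residual capacity of (4,6): 9

after path 1 (14→2→6, push 8): res(4,6)=31
after path 2 (14→3→4→6, push 11): res(4,6)=20
after path 3 (14→9→4→10→0→3→7→12→6, push 9): res(4,6)=20
after path 4 (14→9→4→6, push 2): res(4,6)=18
after path 5 (14→10→4→6, push 9): res(4,6)=9
after path 6 (14→13→12→6, push 10): res(4,6)=9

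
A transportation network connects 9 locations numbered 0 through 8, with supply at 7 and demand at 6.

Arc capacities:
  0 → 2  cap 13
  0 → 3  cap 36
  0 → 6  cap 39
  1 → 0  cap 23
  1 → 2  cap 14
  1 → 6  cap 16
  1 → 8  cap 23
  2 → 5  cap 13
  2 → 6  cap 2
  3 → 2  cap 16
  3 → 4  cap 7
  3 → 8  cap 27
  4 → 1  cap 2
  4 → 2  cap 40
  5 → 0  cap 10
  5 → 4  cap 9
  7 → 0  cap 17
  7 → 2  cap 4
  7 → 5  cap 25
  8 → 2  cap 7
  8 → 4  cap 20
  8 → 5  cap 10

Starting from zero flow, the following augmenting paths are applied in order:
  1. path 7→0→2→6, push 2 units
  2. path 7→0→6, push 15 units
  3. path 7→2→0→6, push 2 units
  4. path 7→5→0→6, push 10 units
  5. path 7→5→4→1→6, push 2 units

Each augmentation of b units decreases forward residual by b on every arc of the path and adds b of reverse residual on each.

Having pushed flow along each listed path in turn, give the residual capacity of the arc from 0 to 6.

Residual capacity of (0,6): 12

after path 1 (7→0→2→6, push 2): res(0,6)=39
after path 2 (7→0→6, push 15): res(0,6)=24
after path 3 (7→2→0→6, push 2): res(0,6)=22
after path 4 (7→5→0→6, push 10): res(0,6)=12
after path 5 (7→5→4→1→6, push 2): res(0,6)=12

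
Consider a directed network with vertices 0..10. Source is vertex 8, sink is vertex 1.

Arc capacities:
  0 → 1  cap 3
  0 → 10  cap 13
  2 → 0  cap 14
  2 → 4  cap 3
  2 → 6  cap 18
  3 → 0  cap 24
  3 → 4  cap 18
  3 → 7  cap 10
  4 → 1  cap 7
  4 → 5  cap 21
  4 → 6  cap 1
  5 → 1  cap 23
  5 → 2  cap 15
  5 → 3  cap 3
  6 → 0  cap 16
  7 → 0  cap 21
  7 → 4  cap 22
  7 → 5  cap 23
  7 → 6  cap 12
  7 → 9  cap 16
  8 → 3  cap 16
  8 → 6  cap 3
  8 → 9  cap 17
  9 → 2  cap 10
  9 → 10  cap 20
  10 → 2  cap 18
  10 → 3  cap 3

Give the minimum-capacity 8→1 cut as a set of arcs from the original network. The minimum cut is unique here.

Min-cut arcs: {(0,1), (2,4), (8,3), (10,3)} (total capacity 25)

augment #1: 8→3→0→1 push 3
augment #2: 8→3→4→1 push 7
augment #3: 8→3→4→5→1 push 6
augment #4: 8→9→2→4→5→1 push 3
augment #5: 8→6→0→3→4→5→1 push 3
augment #6: 8→9→10→3→4→5→1 push 2
augment #7: 8→9→10→3→7→5→1 push 1
max flow = 25; residual-reachable set from 8 gives S-side
cut edges (S→T): {(0,1), (2,4), (8,3), (10,3)} total cap 25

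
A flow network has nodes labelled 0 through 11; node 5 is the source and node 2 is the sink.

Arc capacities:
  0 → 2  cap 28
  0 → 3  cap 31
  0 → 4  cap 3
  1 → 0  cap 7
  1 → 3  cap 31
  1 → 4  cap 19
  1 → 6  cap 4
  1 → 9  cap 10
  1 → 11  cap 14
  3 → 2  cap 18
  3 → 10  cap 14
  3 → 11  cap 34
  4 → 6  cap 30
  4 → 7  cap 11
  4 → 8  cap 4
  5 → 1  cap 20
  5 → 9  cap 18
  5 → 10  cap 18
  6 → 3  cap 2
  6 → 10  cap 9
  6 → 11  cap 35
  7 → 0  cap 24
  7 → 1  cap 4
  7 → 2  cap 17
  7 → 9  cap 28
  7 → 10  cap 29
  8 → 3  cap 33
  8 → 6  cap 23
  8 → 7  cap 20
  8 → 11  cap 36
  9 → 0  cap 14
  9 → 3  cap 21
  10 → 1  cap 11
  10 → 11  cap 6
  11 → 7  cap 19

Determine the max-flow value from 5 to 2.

augment #1: 5→1→0→2 bottleneck 7, total now 7
augment #2: 5→1→3→2 bottleneck 13, total now 20
augment #3: 5→9→0→2 bottleneck 14, total now 34
augment #4: 5→9→3→2 bottleneck 4, total now 38
augment #5: 5→10→1→3→2 bottleneck 1, total now 39
augment #6: 5→10→11→7→2 bottleneck 6, total now 45
augment #7: 5→10→1→4→7→2 bottleneck 10, total now 55

Maximum flow value: 55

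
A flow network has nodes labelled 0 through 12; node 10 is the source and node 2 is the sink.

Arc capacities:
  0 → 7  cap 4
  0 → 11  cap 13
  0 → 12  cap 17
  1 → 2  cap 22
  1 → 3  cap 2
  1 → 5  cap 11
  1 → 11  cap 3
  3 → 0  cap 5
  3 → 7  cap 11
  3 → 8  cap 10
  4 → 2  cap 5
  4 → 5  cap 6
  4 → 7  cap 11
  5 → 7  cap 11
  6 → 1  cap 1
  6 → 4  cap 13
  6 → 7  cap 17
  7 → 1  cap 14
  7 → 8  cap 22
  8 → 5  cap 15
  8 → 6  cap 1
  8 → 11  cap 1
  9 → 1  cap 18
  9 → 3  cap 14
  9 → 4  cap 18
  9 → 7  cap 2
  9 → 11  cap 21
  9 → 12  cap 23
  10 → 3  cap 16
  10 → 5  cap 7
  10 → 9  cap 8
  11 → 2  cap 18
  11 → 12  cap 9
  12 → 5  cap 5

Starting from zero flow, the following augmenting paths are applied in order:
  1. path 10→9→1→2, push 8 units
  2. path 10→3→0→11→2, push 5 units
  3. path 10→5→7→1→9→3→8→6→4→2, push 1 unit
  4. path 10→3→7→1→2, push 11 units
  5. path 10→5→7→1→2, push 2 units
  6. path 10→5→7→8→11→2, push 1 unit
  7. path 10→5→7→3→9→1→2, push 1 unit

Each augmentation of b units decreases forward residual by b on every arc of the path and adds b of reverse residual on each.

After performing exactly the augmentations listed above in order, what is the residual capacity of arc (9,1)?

after path 1 (10→9→1→2, push 8): res(9,1)=10
after path 2 (10→3→0→11→2, push 5): res(9,1)=10
after path 3 (10→5→7→1→9→3→8→6→4→2, push 1): res(9,1)=11
after path 4 (10→3→7→1→2, push 11): res(9,1)=11
after path 5 (10→5→7→1→2, push 2): res(9,1)=11
after path 6 (10→5→7→8→11→2, push 1): res(9,1)=11
after path 7 (10→5→7→3→9→1→2, push 1): res(9,1)=10

Residual capacity of (9,1): 10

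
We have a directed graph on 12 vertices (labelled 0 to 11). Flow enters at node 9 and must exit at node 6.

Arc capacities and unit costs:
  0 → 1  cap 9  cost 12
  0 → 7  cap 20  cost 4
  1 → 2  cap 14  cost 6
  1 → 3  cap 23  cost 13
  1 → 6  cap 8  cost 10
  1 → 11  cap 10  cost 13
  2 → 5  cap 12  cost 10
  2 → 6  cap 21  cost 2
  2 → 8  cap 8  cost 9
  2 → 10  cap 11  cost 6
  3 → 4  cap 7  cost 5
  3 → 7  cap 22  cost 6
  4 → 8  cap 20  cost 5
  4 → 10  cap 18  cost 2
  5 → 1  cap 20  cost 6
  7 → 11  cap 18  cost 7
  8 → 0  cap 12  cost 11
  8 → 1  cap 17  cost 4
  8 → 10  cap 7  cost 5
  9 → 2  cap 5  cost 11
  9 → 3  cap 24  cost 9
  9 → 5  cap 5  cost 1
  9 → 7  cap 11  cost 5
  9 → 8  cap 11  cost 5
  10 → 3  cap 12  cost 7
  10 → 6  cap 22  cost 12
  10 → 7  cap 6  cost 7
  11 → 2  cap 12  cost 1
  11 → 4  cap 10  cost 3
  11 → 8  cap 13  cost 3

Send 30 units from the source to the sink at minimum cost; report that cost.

Minimum cost for 30 units: 479

shortest-cost path #1: 9→2→6 push 5 @ unit cost 13 (adds 65)
shortest-cost path #2: 9→7→11→2→6 push 11 @ unit cost 15 (adds 165)
shortest-cost path #3: 9→5→1→2→6 push 5 @ unit cost 15 (adds 75)
shortest-cost path #4: 9→8→1→6 push 8 @ unit cost 19 (adds 152)
shortest-cost path #5: 9→8→10→6 push 1 @ unit cost 22 (adds 22)
total cost = 479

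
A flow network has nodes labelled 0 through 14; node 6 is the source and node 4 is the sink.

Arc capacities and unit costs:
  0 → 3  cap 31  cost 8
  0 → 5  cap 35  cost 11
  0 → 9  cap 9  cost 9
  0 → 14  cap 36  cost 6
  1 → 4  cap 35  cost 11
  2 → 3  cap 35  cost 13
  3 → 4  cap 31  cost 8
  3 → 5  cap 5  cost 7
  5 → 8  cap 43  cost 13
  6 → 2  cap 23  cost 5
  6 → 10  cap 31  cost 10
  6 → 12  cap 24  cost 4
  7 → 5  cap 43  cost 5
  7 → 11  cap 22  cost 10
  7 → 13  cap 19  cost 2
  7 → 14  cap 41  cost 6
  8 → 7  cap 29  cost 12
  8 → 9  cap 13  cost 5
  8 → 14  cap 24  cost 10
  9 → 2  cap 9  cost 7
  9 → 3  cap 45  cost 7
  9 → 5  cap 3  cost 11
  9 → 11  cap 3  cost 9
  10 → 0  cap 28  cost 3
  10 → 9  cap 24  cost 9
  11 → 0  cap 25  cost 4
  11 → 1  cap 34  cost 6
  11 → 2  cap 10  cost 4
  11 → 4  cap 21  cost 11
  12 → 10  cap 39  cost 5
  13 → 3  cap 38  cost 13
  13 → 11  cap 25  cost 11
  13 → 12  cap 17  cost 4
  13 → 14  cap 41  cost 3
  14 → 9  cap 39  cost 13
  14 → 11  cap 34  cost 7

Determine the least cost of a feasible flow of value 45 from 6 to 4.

Minimum cost for 45 units: 1326

shortest-cost path #1: 6→2→3→4 push 23 @ unit cost 26 (adds 598)
shortest-cost path #2: 6→12→10→0→3→4 push 8 @ unit cost 28 (adds 224)
shortest-cost path #3: 6→12→10→0→14→11→4 push 14 @ unit cost 36 (adds 504)
total cost = 1326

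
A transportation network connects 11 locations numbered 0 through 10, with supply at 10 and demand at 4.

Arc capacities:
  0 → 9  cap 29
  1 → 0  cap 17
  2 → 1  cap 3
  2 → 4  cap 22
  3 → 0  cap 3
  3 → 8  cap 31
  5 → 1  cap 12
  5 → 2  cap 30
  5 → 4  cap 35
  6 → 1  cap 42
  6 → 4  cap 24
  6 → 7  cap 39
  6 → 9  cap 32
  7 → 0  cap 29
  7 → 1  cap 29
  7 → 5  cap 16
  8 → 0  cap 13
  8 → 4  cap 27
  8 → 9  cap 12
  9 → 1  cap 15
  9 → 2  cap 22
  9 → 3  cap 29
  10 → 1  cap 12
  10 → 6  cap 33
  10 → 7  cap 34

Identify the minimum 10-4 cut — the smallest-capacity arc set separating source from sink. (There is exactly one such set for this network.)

Min-cut arcs: {(0,9), (7,5), (10,6)} (total capacity 78)

augment #1: 10→6→4 push 24
augment #2: 10→7→5→4 push 16
augment #3: 10→6→9→2→4 push 9
augment #4: 10→1→0→9→2→4 push 12
augment #5: 10→7→0→9→2→4 push 1
augment #6: 10→7→0→9→3→8→4 push 16
max flow = 78; residual-reachable set from 10 gives S-side
cut edges (S→T): {(0,9), (7,5), (10,6)} total cap 78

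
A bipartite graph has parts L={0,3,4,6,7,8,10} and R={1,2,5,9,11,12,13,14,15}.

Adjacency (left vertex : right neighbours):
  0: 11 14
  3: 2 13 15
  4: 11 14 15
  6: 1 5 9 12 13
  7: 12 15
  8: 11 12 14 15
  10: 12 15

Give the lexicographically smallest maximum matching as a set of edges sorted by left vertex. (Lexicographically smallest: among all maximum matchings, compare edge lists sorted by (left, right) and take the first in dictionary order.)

|M| = 6 (so the lex-smallest maximum matching has 6 edges)
process left vertices in ascending order; for each, take the smallest-labelled available neighbour that still permits 6 edges overall, or leave it unmatched if none does
lex-smallest matching: {0-11, 3-2, 4-14, 6-1, 7-12, 8-15}

Lex-smallest maximum matching: {(0,11), (3,2), (4,14), (6,1), (7,12), (8,15)}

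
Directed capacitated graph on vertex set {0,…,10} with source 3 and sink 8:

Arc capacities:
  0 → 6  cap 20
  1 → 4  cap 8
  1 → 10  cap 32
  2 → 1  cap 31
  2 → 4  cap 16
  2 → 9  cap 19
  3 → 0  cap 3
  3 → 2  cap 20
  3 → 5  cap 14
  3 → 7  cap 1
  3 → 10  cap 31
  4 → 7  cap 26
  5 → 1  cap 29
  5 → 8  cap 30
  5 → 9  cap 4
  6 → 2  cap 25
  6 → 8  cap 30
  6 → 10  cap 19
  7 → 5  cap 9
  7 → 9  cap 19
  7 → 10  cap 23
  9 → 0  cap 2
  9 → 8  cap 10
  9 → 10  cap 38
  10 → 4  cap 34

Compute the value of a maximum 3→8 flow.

augment #1: 3→5→8 bottleneck 14, total now 14
augment #2: 3→0→6→8 bottleneck 3, total now 17
augment #3: 3→2→9→8 bottleneck 10, total now 27
augment #4: 3→7→5→8 bottleneck 1, total now 28
augment #5: 3→2→4→7→5→8 bottleneck 8, total now 36
augment #6: 3→2→9→0→6→8 bottleneck 2, total now 38

Maximum flow value: 38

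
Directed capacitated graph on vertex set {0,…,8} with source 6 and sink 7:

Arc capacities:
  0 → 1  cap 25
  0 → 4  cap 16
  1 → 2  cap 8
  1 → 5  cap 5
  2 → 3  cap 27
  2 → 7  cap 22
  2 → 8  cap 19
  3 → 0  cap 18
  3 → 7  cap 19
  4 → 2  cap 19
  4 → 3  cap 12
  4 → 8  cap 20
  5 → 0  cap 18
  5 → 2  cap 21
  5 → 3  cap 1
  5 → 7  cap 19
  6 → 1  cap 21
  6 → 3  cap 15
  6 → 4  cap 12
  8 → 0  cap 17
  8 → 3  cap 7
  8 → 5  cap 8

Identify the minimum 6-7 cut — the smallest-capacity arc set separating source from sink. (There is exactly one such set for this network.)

Min-cut arcs: {(1,2), (1,5), (6,3), (6,4)} (total capacity 40)

augment #1: 6→3→7 push 15
augment #2: 6→1→2→7 push 8
augment #3: 6→1→5→7 push 5
augment #4: 6→4→2→7 push 12
max flow = 40; residual-reachable set from 6 gives S-side
cut edges (S→T): {(1,2), (1,5), (6,3), (6,4)} total cap 40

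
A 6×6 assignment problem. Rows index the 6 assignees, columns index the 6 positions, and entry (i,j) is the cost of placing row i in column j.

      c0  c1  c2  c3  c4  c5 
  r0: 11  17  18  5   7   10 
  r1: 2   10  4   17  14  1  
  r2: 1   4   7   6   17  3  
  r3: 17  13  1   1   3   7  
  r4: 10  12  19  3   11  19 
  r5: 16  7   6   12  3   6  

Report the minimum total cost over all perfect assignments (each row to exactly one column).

Minimum assignment cost: 20

optimal assignment: row0→col4 (cost 7), row1→col5 (cost 1), row2→col0 (cost 1), row3→col2 (cost 1), row4→col3 (cost 3), row5→col1 (cost 7)
total = 7 + 1 + 1 + 1 + 3 + 7 = 20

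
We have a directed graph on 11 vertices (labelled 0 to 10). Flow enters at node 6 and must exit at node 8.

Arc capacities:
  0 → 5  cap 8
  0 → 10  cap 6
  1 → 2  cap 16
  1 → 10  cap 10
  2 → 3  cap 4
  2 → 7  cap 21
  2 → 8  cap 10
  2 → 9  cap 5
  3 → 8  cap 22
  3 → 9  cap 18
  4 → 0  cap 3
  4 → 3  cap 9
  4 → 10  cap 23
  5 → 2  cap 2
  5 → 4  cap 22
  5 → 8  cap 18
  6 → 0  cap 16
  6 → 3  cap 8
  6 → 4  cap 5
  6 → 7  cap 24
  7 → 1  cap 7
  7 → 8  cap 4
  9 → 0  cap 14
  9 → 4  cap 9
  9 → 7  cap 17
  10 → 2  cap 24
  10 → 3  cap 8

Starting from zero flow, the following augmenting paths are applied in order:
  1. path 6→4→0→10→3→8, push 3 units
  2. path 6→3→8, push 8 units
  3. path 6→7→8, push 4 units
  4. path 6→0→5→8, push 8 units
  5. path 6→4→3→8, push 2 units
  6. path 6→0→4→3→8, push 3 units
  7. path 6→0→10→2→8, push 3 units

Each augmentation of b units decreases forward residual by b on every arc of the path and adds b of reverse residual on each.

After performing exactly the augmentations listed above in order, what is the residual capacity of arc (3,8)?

Residual capacity of (3,8): 6

after path 1 (6→4→0→10→3→8, push 3): res(3,8)=19
after path 2 (6→3→8, push 8): res(3,8)=11
after path 3 (6→7→8, push 4): res(3,8)=11
after path 4 (6→0→5→8, push 8): res(3,8)=11
after path 5 (6→4→3→8, push 2): res(3,8)=9
after path 6 (6→0→4→3→8, push 3): res(3,8)=6
after path 7 (6→0→10→2→8, push 3): res(3,8)=6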